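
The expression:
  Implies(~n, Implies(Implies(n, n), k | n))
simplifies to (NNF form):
k | n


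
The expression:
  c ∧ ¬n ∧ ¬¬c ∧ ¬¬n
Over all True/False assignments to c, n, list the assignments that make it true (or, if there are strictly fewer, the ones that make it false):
is never true.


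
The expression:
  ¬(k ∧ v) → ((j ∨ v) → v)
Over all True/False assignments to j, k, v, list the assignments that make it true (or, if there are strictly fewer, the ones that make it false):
is false only for:
  j=True, k=False, v=False;
  j=True, k=True, v=False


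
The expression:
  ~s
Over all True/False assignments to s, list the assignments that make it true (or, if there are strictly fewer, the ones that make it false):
is true only for:
  s=False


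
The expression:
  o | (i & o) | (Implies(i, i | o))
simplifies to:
True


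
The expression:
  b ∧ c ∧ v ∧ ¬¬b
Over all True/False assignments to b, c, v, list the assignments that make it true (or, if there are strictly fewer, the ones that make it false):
is true only for:
  b=True, c=True, v=True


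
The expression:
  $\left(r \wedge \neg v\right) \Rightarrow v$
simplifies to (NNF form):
$v \vee \neg r$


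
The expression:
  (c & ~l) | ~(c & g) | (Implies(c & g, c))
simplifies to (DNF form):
True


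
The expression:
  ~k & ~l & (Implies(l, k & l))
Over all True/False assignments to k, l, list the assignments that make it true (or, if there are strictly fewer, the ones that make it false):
is true only for:
  k=False, l=False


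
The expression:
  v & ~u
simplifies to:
v & ~u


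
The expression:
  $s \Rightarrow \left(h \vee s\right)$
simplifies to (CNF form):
$\text{True}$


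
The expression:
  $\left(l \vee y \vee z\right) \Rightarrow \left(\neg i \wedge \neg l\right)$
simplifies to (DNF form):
$\left(\neg i \wedge \neg l\right) \vee \left(\neg l \wedge \neg y \wedge \neg z\right)$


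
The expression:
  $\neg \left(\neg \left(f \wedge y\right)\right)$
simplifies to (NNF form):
$f \wedge y$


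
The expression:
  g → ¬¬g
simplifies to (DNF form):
True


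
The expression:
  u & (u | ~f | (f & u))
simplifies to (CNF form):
u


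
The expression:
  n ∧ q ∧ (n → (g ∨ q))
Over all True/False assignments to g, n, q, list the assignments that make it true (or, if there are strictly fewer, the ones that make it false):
is true only for:
  g=False, n=True, q=True;
  g=True, n=True, q=True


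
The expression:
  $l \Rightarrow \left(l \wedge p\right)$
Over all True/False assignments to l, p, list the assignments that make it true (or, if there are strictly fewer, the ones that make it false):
is false only for:
  l=True, p=False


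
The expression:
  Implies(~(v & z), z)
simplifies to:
z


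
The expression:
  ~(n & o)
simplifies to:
~n | ~o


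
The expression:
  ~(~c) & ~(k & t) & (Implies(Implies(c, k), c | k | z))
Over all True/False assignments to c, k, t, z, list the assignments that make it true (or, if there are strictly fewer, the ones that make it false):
is true only for:
  c=True, k=False, t=False, z=False;
  c=True, k=False, t=False, z=True;
  c=True, k=False, t=True, z=False;
  c=True, k=False, t=True, z=True;
  c=True, k=True, t=False, z=False;
  c=True, k=True, t=False, z=True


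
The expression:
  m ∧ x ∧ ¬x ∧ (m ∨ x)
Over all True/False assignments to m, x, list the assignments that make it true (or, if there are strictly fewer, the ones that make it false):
is never true.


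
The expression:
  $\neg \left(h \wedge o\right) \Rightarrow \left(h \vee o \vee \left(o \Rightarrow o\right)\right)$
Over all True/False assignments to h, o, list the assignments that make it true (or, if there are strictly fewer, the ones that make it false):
is always true.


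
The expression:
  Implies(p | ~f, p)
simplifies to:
f | p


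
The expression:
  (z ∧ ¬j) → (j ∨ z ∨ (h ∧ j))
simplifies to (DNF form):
True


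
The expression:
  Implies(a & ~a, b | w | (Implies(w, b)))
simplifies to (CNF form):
True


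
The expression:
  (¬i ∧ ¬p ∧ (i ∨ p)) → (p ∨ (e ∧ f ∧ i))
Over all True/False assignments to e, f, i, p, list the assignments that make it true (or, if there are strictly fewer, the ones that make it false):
is always true.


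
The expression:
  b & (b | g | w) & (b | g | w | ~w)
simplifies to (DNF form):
b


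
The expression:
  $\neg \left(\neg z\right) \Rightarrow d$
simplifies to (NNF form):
$d \vee \neg z$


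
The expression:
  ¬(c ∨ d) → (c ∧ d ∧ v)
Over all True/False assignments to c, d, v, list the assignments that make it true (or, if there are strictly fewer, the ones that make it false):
is false only for:
  c=False, d=False, v=False;
  c=False, d=False, v=True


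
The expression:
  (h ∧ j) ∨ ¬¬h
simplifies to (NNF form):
h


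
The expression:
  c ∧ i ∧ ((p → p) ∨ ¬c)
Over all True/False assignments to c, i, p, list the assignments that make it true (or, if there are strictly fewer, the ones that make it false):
is true only for:
  c=True, i=True, p=False;
  c=True, i=True, p=True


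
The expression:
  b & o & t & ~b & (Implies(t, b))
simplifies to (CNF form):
False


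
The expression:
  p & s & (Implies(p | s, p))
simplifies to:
p & s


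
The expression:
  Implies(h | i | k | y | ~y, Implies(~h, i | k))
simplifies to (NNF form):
h | i | k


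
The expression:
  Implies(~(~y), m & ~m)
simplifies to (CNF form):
~y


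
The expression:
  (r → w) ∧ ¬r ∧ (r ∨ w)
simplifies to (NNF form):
w ∧ ¬r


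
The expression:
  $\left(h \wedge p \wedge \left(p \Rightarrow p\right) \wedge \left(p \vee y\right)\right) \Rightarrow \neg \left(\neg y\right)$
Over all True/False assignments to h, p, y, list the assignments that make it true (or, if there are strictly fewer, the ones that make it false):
is false only for:
  h=True, p=True, y=False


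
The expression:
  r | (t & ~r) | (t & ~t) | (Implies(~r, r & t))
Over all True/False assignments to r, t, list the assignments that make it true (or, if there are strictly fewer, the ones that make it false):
is false only for:
  r=False, t=False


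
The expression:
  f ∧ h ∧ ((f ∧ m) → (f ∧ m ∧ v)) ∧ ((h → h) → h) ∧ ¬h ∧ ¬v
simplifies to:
False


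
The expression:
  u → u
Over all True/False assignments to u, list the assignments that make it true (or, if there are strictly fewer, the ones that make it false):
is always true.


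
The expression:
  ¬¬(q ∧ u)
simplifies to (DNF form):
q ∧ u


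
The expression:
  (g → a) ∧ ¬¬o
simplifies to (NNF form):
o ∧ (a ∨ ¬g)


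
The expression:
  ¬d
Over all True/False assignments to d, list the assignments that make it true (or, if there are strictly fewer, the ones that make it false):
is true only for:
  d=False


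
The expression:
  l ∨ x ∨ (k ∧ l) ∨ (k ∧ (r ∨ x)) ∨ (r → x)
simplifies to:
k ∨ l ∨ x ∨ ¬r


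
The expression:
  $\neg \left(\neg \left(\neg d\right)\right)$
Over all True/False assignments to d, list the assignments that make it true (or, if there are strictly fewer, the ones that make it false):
is true only for:
  d=False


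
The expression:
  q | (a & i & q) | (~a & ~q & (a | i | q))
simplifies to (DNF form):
q | (i & ~a)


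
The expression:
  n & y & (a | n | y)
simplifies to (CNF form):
n & y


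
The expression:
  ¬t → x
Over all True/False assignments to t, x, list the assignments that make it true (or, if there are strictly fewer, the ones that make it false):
is false only for:
  t=False, x=False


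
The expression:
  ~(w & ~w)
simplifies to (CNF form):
True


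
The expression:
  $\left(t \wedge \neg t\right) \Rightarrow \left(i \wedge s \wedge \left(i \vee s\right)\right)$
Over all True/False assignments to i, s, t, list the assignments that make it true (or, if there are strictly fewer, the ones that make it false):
is always true.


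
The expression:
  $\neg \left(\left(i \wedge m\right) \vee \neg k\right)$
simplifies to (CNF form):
$k \wedge \left(\neg i \vee \neg m\right)$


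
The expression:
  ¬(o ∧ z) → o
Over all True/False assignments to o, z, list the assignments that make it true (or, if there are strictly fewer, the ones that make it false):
is true only for:
  o=True, z=False;
  o=True, z=True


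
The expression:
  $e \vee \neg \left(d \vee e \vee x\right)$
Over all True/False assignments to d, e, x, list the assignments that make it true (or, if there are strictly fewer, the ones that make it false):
is false only for:
  d=False, e=False, x=True;
  d=True, e=False, x=False;
  d=True, e=False, x=True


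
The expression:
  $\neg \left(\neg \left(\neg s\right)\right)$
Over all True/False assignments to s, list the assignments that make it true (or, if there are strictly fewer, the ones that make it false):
is true only for:
  s=False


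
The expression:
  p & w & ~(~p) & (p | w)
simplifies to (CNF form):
p & w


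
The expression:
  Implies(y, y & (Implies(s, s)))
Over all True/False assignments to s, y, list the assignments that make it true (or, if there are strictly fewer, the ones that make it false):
is always true.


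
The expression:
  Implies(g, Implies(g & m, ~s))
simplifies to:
~g | ~m | ~s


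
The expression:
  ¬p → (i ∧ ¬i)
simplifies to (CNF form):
p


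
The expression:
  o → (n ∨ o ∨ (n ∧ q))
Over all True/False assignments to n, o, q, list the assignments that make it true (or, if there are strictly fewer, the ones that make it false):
is always true.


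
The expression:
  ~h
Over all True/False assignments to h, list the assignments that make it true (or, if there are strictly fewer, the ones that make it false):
is true only for:
  h=False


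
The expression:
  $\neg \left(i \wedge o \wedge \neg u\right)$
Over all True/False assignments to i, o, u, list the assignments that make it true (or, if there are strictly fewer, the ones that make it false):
is false only for:
  i=True, o=True, u=False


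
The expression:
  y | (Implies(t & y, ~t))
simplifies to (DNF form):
True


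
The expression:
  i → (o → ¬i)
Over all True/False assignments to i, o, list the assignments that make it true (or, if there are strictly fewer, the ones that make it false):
is false only for:
  i=True, o=True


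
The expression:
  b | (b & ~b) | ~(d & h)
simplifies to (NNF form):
b | ~d | ~h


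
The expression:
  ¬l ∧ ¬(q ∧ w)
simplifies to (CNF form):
¬l ∧ (¬q ∨ ¬w)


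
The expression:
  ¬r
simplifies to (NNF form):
¬r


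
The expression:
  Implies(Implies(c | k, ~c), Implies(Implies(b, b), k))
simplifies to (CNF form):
c | k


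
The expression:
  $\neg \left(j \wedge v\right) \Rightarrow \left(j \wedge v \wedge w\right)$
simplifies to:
$j \wedge v$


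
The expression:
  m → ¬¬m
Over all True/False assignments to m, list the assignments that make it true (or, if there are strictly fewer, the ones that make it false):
is always true.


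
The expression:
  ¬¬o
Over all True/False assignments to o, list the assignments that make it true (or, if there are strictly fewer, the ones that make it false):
is true only for:
  o=True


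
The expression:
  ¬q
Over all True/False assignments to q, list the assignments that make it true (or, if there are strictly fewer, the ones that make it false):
is true only for:
  q=False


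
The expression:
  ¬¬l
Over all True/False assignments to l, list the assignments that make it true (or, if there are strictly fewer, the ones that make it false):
is true only for:
  l=True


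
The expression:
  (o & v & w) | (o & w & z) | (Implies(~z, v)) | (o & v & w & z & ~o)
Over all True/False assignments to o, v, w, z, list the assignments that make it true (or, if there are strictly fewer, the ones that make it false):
is false only for:
  o=False, v=False, w=False, z=False;
  o=False, v=False, w=True, z=False;
  o=True, v=False, w=False, z=False;
  o=True, v=False, w=True, z=False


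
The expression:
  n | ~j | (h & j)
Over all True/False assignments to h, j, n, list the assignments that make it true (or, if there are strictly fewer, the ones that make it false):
is false only for:
  h=False, j=True, n=False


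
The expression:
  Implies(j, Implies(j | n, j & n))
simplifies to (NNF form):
n | ~j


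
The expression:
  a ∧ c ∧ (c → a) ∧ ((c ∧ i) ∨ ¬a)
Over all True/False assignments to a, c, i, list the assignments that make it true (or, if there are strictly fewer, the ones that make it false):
is true only for:
  a=True, c=True, i=True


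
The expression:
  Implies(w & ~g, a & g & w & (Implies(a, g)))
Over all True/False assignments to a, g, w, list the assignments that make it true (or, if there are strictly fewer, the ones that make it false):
is false only for:
  a=False, g=False, w=True;
  a=True, g=False, w=True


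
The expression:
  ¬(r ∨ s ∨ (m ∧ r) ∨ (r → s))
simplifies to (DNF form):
False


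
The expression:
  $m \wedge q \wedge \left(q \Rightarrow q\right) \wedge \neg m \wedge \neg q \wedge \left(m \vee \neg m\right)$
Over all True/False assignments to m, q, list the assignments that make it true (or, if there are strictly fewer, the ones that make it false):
is never true.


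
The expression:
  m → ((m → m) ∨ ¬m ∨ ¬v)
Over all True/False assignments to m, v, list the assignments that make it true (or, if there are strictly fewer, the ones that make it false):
is always true.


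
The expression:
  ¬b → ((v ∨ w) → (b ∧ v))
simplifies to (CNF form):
(b ∨ ¬v) ∧ (b ∨ ¬w)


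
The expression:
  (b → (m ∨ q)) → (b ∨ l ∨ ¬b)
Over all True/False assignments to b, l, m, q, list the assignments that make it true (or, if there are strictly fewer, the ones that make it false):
is always true.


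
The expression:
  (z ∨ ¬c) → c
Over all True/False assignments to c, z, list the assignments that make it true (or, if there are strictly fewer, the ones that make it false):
is true only for:
  c=True, z=False;
  c=True, z=True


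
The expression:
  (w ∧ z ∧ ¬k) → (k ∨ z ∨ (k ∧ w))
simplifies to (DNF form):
True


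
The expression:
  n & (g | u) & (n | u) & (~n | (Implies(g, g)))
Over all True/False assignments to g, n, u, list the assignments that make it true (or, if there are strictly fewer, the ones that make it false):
is true only for:
  g=False, n=True, u=True;
  g=True, n=True, u=False;
  g=True, n=True, u=True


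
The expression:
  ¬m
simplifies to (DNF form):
¬m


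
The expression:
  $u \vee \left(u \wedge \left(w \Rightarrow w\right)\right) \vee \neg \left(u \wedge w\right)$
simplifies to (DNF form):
$\text{True}$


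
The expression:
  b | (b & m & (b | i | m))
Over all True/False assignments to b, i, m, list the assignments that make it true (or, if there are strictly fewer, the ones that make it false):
is true only for:
  b=True, i=False, m=False;
  b=True, i=False, m=True;
  b=True, i=True, m=False;
  b=True, i=True, m=True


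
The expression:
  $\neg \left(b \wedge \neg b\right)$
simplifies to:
$\text{True}$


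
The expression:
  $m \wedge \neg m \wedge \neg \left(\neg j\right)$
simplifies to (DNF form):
$\text{False}$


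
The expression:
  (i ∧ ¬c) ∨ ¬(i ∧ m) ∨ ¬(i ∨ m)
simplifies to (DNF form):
¬c ∨ ¬i ∨ ¬m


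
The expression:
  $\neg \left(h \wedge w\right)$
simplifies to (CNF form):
$\neg h \vee \neg w$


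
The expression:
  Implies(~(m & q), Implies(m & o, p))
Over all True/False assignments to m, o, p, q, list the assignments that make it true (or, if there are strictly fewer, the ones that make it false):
is false only for:
  m=True, o=True, p=False, q=False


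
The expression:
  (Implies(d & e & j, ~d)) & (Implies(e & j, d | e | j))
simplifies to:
~d | ~e | ~j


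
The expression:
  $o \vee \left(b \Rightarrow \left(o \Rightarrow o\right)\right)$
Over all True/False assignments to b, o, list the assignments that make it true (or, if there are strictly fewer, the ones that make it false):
is always true.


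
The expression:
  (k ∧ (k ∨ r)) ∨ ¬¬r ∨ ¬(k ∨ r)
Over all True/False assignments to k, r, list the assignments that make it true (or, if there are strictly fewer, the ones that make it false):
is always true.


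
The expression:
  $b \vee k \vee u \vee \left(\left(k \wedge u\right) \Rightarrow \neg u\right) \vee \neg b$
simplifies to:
$\text{True}$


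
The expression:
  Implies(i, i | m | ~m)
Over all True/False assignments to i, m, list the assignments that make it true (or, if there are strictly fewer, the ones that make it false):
is always true.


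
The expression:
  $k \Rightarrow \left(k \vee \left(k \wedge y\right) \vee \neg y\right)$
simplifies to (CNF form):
$\text{True}$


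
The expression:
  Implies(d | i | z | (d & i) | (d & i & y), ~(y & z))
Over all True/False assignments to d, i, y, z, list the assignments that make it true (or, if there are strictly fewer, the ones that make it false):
is false only for:
  d=False, i=False, y=True, z=True;
  d=False, i=True, y=True, z=True;
  d=True, i=False, y=True, z=True;
  d=True, i=True, y=True, z=True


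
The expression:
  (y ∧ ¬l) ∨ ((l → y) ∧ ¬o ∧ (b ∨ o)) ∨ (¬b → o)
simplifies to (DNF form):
b ∨ o ∨ (y ∧ ¬l)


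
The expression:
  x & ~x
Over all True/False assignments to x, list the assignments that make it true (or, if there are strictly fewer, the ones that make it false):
is never true.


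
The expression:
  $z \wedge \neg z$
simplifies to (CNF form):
$\text{False}$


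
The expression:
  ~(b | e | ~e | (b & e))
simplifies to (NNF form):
False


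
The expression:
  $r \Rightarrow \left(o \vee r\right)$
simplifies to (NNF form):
$\text{True}$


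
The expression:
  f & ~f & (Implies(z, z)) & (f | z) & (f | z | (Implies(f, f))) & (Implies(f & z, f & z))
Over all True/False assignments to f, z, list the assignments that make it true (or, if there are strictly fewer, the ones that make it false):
is never true.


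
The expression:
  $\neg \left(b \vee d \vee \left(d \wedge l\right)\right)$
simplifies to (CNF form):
$\neg b \wedge \neg d$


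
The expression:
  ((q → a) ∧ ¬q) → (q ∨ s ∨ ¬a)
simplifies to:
q ∨ s ∨ ¬a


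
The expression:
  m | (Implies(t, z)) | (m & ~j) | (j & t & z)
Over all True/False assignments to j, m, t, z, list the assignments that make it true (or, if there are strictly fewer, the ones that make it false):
is false only for:
  j=False, m=False, t=True, z=False;
  j=True, m=False, t=True, z=False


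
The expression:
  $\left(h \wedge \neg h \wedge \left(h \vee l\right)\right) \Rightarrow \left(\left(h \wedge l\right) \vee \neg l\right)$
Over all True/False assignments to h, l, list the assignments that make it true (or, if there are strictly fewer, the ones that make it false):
is always true.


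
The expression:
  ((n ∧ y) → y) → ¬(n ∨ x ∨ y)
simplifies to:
¬n ∧ ¬x ∧ ¬y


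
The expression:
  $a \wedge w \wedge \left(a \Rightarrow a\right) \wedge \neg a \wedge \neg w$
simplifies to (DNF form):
$\text{False}$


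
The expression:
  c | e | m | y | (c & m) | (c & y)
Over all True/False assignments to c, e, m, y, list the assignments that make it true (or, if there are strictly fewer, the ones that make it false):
is false only for:
  c=False, e=False, m=False, y=False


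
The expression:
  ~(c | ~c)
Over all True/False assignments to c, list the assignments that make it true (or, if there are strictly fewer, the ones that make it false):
is never true.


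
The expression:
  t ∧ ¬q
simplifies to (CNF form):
t ∧ ¬q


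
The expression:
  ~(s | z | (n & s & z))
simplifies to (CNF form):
~s & ~z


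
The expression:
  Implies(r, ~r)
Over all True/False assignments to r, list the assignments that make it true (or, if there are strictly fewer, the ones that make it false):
is true only for:
  r=False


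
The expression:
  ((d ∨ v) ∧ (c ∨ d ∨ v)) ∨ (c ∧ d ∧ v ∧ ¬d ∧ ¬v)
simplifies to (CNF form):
d ∨ v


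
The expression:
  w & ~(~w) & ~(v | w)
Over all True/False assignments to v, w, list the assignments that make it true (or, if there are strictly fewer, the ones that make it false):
is never true.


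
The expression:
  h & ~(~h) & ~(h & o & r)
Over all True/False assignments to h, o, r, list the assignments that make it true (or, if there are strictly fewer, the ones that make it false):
is true only for:
  h=True, o=False, r=False;
  h=True, o=False, r=True;
  h=True, o=True, r=False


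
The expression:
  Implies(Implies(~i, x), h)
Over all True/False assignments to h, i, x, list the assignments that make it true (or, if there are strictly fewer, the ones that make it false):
is false only for:
  h=False, i=False, x=True;
  h=False, i=True, x=False;
  h=False, i=True, x=True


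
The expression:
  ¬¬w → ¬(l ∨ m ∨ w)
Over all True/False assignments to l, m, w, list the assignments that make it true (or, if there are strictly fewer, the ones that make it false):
is true only for:
  l=False, m=False, w=False;
  l=False, m=True, w=False;
  l=True, m=False, w=False;
  l=True, m=True, w=False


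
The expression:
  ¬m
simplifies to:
¬m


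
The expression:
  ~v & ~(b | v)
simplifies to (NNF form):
~b & ~v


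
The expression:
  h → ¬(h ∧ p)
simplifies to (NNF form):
¬h ∨ ¬p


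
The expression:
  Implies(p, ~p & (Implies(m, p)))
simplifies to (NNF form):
~p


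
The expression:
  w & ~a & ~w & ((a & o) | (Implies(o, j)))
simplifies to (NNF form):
False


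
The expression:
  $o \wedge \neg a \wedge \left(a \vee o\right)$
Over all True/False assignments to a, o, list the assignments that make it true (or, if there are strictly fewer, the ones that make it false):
is true only for:
  a=False, o=True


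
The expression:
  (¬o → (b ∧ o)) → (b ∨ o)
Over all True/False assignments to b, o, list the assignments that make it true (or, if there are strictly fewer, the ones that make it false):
is always true.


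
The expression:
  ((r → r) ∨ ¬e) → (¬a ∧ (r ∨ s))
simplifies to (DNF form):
(r ∧ ¬a) ∨ (s ∧ ¬a)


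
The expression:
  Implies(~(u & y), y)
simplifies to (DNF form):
y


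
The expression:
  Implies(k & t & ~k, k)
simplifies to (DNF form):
True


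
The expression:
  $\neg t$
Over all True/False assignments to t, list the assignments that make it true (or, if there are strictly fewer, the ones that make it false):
is true only for:
  t=False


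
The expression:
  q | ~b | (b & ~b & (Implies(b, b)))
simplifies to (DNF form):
q | ~b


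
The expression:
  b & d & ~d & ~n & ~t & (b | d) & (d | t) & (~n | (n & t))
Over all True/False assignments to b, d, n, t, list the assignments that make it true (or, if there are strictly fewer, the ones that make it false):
is never true.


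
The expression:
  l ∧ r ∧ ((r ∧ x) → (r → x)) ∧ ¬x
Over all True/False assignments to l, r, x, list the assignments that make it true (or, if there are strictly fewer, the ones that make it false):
is true only for:
  l=True, r=True, x=False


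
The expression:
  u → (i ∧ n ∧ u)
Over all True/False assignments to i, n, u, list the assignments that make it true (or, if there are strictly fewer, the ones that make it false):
is false only for:
  i=False, n=False, u=True;
  i=False, n=True, u=True;
  i=True, n=False, u=True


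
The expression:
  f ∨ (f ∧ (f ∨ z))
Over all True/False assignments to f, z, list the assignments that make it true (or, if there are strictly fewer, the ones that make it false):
is true only for:
  f=True, z=False;
  f=True, z=True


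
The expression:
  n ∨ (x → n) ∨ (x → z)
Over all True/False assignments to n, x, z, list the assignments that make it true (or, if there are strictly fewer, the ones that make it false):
is false only for:
  n=False, x=True, z=False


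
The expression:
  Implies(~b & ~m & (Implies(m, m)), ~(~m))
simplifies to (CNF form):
b | m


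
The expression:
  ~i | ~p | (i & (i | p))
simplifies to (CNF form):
True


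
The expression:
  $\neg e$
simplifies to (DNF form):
$\neg e$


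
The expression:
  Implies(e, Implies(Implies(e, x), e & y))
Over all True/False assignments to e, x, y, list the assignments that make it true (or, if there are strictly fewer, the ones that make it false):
is false only for:
  e=True, x=True, y=False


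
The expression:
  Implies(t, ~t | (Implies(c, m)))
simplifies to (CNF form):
m | ~c | ~t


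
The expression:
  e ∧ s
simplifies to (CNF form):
e ∧ s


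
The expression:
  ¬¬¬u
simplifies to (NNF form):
¬u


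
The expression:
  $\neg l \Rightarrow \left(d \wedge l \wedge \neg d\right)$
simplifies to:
$l$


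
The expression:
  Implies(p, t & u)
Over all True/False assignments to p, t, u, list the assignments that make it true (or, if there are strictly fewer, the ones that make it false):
is false only for:
  p=True, t=False, u=False;
  p=True, t=False, u=True;
  p=True, t=True, u=False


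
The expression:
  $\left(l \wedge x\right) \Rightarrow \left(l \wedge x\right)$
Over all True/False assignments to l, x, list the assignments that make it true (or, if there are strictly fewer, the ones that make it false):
is always true.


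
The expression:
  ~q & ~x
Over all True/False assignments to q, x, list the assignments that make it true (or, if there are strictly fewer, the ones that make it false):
is true only for:
  q=False, x=False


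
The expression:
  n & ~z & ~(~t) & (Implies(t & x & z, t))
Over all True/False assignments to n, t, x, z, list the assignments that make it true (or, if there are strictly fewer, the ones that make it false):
is true only for:
  n=True, t=True, x=False, z=False;
  n=True, t=True, x=True, z=False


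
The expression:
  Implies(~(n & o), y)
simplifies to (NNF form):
y | (n & o)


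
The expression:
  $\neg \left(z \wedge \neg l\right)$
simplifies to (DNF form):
$l \vee \neg z$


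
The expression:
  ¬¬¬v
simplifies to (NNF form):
¬v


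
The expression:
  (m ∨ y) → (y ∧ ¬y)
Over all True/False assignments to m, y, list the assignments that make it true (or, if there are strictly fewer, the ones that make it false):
is true only for:
  m=False, y=False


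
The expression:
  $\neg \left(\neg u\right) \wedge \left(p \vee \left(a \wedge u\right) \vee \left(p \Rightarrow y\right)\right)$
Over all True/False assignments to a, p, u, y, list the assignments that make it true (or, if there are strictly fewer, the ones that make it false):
is true only for:
  a=False, p=False, u=True, y=False;
  a=False, p=False, u=True, y=True;
  a=False, p=True, u=True, y=False;
  a=False, p=True, u=True, y=True;
  a=True, p=False, u=True, y=False;
  a=True, p=False, u=True, y=True;
  a=True, p=True, u=True, y=False;
  a=True, p=True, u=True, y=True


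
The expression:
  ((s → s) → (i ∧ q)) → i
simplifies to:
True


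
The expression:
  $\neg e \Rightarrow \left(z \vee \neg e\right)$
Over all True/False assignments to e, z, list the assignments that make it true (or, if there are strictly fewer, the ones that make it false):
is always true.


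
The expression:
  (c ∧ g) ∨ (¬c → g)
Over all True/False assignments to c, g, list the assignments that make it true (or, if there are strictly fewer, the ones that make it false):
is false only for:
  c=False, g=False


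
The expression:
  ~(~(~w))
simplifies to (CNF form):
~w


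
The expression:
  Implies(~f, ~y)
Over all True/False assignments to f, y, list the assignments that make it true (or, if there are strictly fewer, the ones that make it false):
is false only for:
  f=False, y=True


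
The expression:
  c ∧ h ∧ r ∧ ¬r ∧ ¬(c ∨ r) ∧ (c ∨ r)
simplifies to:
False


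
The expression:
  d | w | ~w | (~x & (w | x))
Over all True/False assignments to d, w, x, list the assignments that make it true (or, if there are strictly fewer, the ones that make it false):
is always true.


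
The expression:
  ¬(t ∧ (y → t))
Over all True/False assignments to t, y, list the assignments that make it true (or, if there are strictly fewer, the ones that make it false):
is true only for:
  t=False, y=False;
  t=False, y=True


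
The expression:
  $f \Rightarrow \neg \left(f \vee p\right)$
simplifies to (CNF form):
$\neg f$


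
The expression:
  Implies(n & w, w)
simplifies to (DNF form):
True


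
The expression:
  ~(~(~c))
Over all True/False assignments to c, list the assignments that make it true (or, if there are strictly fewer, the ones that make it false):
is true only for:
  c=False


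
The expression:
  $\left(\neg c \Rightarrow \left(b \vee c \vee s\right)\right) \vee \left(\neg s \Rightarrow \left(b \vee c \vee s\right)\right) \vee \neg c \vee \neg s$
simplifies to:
$\text{True}$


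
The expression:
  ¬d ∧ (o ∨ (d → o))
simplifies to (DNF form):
¬d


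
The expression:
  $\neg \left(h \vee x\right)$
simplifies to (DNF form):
$\neg h \wedge \neg x$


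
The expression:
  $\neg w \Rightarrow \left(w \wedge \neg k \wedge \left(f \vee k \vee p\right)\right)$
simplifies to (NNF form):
$w$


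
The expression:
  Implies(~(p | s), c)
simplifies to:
c | p | s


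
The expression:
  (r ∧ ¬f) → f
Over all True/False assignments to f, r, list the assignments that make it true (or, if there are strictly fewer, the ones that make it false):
is false only for:
  f=False, r=True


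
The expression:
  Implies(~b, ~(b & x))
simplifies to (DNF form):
True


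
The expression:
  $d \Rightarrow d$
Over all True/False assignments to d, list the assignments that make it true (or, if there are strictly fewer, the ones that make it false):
is always true.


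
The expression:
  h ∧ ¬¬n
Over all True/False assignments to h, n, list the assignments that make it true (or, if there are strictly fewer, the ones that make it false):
is true only for:
  h=True, n=True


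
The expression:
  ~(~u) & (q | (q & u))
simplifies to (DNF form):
q & u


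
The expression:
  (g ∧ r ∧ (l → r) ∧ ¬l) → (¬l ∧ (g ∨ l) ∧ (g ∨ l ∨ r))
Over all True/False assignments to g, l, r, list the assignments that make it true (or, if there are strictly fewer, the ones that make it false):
is always true.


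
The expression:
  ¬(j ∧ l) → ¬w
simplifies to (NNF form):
(j ∧ l) ∨ ¬w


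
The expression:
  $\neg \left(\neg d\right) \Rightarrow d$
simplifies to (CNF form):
$\text{True}$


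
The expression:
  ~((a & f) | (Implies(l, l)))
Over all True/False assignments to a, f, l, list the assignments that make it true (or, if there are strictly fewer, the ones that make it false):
is never true.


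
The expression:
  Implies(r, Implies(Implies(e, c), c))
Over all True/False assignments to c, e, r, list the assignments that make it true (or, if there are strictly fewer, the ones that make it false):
is false only for:
  c=False, e=False, r=True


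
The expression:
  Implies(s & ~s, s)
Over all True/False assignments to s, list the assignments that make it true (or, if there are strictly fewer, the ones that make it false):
is always true.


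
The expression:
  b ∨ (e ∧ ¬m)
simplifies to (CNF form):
(b ∨ e) ∧ (b ∨ ¬m)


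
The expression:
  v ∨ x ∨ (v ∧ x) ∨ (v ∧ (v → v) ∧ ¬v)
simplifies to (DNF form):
v ∨ x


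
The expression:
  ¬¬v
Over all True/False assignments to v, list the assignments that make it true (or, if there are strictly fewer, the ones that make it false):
is true only for:
  v=True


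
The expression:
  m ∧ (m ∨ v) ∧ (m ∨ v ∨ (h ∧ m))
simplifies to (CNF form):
m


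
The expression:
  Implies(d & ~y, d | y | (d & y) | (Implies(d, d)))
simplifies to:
True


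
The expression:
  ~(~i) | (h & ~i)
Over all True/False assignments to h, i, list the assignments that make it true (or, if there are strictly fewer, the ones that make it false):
is false only for:
  h=False, i=False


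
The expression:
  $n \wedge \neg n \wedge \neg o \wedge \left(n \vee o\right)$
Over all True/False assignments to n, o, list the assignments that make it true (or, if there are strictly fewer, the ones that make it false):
is never true.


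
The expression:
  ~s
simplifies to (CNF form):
~s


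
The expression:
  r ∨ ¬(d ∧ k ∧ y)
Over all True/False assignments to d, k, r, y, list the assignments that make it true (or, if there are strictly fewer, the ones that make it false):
is false only for:
  d=True, k=True, r=False, y=True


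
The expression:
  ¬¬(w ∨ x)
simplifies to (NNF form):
w ∨ x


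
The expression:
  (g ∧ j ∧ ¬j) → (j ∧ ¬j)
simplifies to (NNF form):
True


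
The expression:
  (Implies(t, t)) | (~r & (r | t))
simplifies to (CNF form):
True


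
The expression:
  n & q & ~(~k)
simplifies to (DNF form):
k & n & q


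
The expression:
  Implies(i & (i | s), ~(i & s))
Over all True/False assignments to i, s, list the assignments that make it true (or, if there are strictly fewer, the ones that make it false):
is false only for:
  i=True, s=True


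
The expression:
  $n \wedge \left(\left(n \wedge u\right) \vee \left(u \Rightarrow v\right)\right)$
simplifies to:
$n$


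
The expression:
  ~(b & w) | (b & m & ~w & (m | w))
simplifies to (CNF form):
~b | ~w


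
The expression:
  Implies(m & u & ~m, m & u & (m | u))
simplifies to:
True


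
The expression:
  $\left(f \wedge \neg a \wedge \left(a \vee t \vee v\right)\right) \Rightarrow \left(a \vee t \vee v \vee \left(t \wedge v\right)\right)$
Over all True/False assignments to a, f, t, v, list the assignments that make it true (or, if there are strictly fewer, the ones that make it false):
is always true.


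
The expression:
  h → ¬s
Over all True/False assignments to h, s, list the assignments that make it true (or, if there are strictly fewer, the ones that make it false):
is false only for:
  h=True, s=True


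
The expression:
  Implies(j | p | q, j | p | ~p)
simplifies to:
True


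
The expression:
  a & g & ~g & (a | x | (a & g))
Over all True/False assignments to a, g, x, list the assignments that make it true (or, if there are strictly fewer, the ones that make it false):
is never true.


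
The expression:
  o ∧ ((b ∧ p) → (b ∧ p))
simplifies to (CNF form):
o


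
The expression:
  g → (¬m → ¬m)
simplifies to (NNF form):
True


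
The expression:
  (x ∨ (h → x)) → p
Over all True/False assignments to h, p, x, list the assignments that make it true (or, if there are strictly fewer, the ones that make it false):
is false only for:
  h=False, p=False, x=False;
  h=False, p=False, x=True;
  h=True, p=False, x=True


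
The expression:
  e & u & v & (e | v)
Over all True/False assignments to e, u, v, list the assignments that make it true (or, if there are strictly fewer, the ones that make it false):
is true only for:
  e=True, u=True, v=True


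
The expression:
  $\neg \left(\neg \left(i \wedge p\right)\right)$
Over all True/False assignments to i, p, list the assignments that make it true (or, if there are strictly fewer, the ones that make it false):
is true only for:
  i=True, p=True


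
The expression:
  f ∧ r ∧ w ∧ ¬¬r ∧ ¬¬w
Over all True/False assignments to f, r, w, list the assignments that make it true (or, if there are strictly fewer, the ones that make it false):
is true only for:
  f=True, r=True, w=True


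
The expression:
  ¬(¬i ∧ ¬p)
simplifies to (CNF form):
i ∨ p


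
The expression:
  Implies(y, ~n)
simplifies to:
~n | ~y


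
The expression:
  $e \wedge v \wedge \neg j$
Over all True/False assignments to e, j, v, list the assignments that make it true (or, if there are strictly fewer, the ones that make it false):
is true only for:
  e=True, j=False, v=True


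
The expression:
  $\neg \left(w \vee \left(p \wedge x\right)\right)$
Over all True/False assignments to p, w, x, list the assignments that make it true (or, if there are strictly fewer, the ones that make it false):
is true only for:
  p=False, w=False, x=False;
  p=False, w=False, x=True;
  p=True, w=False, x=False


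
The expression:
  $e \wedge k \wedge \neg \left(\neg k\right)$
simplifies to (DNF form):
$e \wedge k$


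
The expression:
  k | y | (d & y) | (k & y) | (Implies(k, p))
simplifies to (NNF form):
True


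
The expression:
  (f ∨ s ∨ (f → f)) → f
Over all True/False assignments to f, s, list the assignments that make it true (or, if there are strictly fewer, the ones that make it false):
is true only for:
  f=True, s=False;
  f=True, s=True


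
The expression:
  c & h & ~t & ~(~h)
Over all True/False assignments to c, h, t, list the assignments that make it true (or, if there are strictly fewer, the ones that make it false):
is true only for:
  c=True, h=True, t=False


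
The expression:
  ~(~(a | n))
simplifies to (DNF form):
a | n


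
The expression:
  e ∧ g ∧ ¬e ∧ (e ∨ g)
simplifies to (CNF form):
False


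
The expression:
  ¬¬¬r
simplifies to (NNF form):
¬r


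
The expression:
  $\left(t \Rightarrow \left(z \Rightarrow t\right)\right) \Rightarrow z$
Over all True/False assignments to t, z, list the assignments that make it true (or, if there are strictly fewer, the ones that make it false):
is true only for:
  t=False, z=True;
  t=True, z=True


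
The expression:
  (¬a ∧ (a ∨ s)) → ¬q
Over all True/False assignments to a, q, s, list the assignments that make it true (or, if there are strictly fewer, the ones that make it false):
is false only for:
  a=False, q=True, s=True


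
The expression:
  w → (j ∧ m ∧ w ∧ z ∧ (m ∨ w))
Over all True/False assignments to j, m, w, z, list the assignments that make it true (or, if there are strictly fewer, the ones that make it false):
is false only for:
  j=False, m=False, w=True, z=False;
  j=False, m=False, w=True, z=True;
  j=False, m=True, w=True, z=False;
  j=False, m=True, w=True, z=True;
  j=True, m=False, w=True, z=False;
  j=True, m=False, w=True, z=True;
  j=True, m=True, w=True, z=False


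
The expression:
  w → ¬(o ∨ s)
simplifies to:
(¬o ∧ ¬s) ∨ ¬w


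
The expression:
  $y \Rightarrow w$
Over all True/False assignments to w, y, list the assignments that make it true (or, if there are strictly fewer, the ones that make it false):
is false only for:
  w=False, y=True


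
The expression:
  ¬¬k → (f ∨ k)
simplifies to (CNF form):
True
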